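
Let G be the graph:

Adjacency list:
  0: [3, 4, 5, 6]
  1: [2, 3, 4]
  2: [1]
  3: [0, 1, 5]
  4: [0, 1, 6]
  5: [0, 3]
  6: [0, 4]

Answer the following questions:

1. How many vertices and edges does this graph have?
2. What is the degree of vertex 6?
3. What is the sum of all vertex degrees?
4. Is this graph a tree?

Count: 7 vertices, 9 edges.
Vertex 6 has neighbors [0, 4], degree = 2.
Handshaking lemma: 2 * 9 = 18.
A tree on 7 vertices has 6 edges. This graph has 9 edges (3 extra). Not a tree.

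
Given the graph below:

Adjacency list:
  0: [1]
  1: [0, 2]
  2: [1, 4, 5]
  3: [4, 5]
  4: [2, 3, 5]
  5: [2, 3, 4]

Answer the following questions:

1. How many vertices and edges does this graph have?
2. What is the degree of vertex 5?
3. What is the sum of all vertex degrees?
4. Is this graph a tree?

Count: 6 vertices, 7 edges.
Vertex 5 has neighbors [2, 3, 4], degree = 3.
Handshaking lemma: 2 * 7 = 14.
A tree on 6 vertices has 5 edges. This graph has 7 edges (2 extra). Not a tree.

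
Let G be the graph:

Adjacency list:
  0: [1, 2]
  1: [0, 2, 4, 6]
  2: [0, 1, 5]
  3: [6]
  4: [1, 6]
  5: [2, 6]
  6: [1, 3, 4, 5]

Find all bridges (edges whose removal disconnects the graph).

A bridge is an edge whose removal increases the number of connected components.
Bridges found: (3,6)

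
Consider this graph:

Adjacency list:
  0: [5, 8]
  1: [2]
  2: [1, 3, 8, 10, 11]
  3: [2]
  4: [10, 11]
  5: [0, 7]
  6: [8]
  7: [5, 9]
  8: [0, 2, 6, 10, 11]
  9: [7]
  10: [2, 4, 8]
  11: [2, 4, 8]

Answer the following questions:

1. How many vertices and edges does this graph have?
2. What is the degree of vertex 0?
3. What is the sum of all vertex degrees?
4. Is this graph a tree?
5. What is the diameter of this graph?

Count: 12 vertices, 14 edges.
Vertex 0 has neighbors [5, 8], degree = 2.
Handshaking lemma: 2 * 14 = 28.
A tree on 12 vertices has 11 edges. This graph has 14 edges (3 extra). Not a tree.
Diameter (longest shortest path) = 6.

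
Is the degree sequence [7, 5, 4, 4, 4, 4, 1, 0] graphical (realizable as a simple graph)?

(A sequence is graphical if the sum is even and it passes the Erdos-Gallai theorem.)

Sum of degrees = 29. Sum is odd, so the sequence is NOT graphical.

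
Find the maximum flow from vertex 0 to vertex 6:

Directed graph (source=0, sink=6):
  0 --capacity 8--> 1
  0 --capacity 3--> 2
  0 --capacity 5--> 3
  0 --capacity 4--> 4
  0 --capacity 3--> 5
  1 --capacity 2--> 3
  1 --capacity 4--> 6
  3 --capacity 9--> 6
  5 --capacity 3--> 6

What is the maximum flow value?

Computing max flow:
  Flow on (0->1): 6/8
  Flow on (0->3): 5/5
  Flow on (0->5): 3/3
  Flow on (1->3): 2/2
  Flow on (1->6): 4/4
  Flow on (3->6): 7/9
  Flow on (5->6): 3/3
Maximum flow = 14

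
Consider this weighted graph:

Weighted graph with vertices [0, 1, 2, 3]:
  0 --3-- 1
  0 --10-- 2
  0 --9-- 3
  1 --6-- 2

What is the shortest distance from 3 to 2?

Using Dijkstra's algorithm from vertex 3:
Shortest path: 3 -> 0 -> 1 -> 2
Total weight: 9 + 3 + 6 = 18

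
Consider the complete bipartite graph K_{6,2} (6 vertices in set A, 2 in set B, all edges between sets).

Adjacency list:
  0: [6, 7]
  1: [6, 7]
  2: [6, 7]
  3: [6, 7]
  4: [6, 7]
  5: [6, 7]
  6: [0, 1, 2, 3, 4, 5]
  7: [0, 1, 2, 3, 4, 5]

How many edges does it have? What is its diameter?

K_{6,2} has 6 * 2 = 12 edges.
Any vertex reaches any opposite-side vertex in 1 step; same-side vertices reach in 2 steps via any opposite-side vertex.
Diameter = 2.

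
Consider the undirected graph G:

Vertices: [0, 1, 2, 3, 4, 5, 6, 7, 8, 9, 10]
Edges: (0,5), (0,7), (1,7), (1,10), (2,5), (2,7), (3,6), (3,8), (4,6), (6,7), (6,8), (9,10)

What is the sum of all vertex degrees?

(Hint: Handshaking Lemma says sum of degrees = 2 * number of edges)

Count edges: 12 edges.
By Handshaking Lemma: sum of degrees = 2 * 12 = 24.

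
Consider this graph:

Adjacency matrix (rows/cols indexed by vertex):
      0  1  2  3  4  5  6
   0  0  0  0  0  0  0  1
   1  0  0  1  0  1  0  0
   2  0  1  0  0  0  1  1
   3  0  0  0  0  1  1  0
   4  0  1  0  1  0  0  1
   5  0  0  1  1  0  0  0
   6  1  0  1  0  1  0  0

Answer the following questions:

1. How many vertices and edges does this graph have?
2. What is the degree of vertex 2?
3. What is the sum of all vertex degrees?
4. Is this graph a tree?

Count: 7 vertices, 8 edges.
Vertex 2 has neighbors [1, 5, 6], degree = 3.
Handshaking lemma: 2 * 8 = 16.
A tree on 7 vertices has 6 edges. This graph has 8 edges (2 extra). Not a tree.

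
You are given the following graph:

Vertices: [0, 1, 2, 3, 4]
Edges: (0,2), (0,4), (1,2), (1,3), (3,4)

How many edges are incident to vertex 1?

Vertex 1 has neighbors [2, 3], so deg(1) = 2.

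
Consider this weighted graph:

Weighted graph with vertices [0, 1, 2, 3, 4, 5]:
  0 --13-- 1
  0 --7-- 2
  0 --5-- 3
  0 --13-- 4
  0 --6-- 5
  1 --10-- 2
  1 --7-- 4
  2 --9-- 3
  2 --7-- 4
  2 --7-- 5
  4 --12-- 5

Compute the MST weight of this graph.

Applying Kruskal's algorithm (sort edges by weight, add if no cycle):
  Add (0,3) w=5
  Add (0,5) w=6
  Add (0,2) w=7
  Add (1,4) w=7
  Skip (2,5) w=7 (creates cycle)
  Add (2,4) w=7
  Skip (2,3) w=9 (creates cycle)
  Skip (1,2) w=10 (creates cycle)
  Skip (4,5) w=12 (creates cycle)
  Skip (0,1) w=13 (creates cycle)
  Skip (0,4) w=13 (creates cycle)
MST weight = 32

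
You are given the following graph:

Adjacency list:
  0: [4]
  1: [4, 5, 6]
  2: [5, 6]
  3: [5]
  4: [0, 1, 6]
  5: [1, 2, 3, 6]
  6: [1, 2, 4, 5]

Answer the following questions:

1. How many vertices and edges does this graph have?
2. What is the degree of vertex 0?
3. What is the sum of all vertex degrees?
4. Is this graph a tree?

Count: 7 vertices, 9 edges.
Vertex 0 has neighbors [4], degree = 1.
Handshaking lemma: 2 * 9 = 18.
A tree on 7 vertices has 6 edges. This graph has 9 edges (3 extra). Not a tree.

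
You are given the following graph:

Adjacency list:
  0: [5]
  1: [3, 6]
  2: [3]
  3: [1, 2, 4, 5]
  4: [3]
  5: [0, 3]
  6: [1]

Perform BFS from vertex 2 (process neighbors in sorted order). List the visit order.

BFS from vertex 2 (neighbors processed in ascending order):
Visit order: 2, 3, 1, 4, 5, 6, 0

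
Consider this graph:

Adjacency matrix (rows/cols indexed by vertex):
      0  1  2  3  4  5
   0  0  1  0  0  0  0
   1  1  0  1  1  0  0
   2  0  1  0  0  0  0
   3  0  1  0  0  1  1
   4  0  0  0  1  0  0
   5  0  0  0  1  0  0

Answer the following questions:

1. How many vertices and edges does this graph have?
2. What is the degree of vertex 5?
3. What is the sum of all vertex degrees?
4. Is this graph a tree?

Count: 6 vertices, 5 edges.
Vertex 5 has neighbors [3], degree = 1.
Handshaking lemma: 2 * 5 = 10.
A graph is a tree iff it is connected and has exactly n-1 edges. This graph is connected (all 6 vertices in one component) and has 6-1 = 5 edges. It is a tree.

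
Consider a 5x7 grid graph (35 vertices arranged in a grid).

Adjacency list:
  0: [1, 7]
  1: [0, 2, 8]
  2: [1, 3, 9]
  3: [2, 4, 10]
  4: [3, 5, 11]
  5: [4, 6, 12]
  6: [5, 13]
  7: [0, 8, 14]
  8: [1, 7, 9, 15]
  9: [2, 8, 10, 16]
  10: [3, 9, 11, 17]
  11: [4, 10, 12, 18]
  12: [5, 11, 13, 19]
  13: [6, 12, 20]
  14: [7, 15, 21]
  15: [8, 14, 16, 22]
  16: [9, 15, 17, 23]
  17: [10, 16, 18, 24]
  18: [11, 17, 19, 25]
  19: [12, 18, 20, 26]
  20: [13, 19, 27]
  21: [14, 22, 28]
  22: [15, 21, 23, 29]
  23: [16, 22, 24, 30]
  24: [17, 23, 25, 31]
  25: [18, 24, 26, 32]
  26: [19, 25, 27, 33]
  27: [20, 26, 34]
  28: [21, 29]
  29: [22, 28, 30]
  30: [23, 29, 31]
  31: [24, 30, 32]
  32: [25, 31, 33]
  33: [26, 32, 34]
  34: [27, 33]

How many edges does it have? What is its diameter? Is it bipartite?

A 5x7 grid has 28 vertical edges and 30 horizontal edges.
Total edges = 28 + 30 = 58.
Diameter = (5-1) + (7-1) = 10 (corner to opposite corner).
Grid graphs are bipartite (checkerboard coloring).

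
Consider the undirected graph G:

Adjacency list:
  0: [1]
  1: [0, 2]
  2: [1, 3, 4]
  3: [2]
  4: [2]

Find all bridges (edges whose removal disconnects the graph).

A bridge is an edge whose removal increases the number of connected components.
Bridges found: (0,1), (1,2), (2,3), (2,4)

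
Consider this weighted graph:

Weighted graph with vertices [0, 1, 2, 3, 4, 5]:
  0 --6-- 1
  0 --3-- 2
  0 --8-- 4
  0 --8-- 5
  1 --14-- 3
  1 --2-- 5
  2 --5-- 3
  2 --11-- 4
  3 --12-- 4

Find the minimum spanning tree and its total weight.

Applying Kruskal's algorithm (sort edges by weight, add if no cycle):
  Add (1,5) w=2
  Add (0,2) w=3
  Add (2,3) w=5
  Add (0,1) w=6
  Skip (0,5) w=8 (creates cycle)
  Add (0,4) w=8
  Skip (2,4) w=11 (creates cycle)
  Skip (3,4) w=12 (creates cycle)
  Skip (1,3) w=14 (creates cycle)
MST weight = 24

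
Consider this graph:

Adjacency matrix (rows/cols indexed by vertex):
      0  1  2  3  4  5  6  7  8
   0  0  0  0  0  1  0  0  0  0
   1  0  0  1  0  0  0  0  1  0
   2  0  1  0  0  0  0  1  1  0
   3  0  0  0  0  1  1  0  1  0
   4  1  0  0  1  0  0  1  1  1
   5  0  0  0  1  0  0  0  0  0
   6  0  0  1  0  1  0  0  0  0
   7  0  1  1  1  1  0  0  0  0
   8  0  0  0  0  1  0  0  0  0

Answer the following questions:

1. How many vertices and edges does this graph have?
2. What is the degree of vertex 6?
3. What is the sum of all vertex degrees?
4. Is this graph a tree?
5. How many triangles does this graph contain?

Count: 9 vertices, 11 edges.
Vertex 6 has neighbors [2, 4], degree = 2.
Handshaking lemma: 2 * 11 = 22.
A tree on 9 vertices has 8 edges. This graph has 11 edges (3 extra). Not a tree.
Number of triangles = 2.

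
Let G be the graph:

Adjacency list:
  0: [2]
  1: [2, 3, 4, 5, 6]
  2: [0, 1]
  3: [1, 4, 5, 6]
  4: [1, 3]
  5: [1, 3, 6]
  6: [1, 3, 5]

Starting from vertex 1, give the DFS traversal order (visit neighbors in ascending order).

DFS from vertex 1 (neighbors processed in ascending order):
Visit order: 1, 2, 0, 3, 4, 5, 6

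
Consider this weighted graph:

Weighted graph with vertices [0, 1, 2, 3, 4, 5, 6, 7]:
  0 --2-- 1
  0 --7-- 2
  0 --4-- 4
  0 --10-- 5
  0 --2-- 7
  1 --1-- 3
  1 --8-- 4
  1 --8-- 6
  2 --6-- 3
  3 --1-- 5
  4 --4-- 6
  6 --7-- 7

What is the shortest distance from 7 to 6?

Using Dijkstra's algorithm from vertex 7:
Shortest path: 7 -> 6
Total weight: 7 = 7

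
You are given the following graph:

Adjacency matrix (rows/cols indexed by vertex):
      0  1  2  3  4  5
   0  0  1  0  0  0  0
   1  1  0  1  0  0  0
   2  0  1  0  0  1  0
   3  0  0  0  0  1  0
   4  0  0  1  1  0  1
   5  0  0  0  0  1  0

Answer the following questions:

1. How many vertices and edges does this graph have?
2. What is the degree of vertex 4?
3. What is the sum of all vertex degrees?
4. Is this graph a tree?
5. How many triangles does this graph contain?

Count: 6 vertices, 5 edges.
Vertex 4 has neighbors [2, 3, 5], degree = 3.
Handshaking lemma: 2 * 5 = 10.
A graph is a tree iff it is connected and has exactly n-1 edges. This graph is connected (all 6 vertices in one component) and has 6-1 = 5 edges. It is a tree.
Number of triangles = 0.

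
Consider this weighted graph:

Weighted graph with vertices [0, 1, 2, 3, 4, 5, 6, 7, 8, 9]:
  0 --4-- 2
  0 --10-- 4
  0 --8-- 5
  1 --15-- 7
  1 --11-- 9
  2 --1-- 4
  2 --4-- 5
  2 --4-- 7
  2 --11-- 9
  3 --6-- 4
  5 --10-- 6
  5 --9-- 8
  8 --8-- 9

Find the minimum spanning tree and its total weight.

Applying Kruskal's algorithm (sort edges by weight, add if no cycle):
  Add (2,4) w=1
  Add (0,2) w=4
  Add (2,7) w=4
  Add (2,5) w=4
  Add (3,4) w=6
  Skip (0,5) w=8 (creates cycle)
  Add (8,9) w=8
  Add (5,8) w=9
  Skip (0,4) w=10 (creates cycle)
  Add (5,6) w=10
  Add (1,9) w=11
  Skip (2,9) w=11 (creates cycle)
  Skip (1,7) w=15 (creates cycle)
MST weight = 57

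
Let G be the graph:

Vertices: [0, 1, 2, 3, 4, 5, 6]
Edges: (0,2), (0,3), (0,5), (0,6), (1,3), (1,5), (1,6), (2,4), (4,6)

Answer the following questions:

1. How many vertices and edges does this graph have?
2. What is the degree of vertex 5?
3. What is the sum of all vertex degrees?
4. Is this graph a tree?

Count: 7 vertices, 9 edges.
Vertex 5 has neighbors [0, 1], degree = 2.
Handshaking lemma: 2 * 9 = 18.
A tree on 7 vertices has 6 edges. This graph has 9 edges (3 extra). Not a tree.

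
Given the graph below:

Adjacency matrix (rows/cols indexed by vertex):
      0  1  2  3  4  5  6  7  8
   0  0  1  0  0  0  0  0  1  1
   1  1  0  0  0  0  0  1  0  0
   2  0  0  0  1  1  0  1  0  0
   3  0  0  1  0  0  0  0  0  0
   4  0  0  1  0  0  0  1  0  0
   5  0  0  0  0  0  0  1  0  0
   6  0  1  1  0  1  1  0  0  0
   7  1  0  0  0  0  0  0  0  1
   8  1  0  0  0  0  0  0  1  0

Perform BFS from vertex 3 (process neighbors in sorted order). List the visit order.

BFS from vertex 3 (neighbors processed in ascending order):
Visit order: 3, 2, 4, 6, 1, 5, 0, 7, 8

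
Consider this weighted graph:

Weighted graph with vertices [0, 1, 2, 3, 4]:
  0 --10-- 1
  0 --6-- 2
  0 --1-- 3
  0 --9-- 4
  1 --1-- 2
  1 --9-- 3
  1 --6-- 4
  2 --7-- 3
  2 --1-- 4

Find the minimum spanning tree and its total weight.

Applying Kruskal's algorithm (sort edges by weight, add if no cycle):
  Add (0,3) w=1
  Add (1,2) w=1
  Add (2,4) w=1
  Add (0,2) w=6
  Skip (1,4) w=6 (creates cycle)
  Skip (2,3) w=7 (creates cycle)
  Skip (0,4) w=9 (creates cycle)
  Skip (1,3) w=9 (creates cycle)
  Skip (0,1) w=10 (creates cycle)
MST weight = 9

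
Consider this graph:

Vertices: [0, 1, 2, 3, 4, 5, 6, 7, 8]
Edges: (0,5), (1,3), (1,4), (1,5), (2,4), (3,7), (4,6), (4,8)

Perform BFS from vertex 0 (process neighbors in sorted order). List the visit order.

BFS from vertex 0 (neighbors processed in ascending order):
Visit order: 0, 5, 1, 3, 4, 7, 2, 6, 8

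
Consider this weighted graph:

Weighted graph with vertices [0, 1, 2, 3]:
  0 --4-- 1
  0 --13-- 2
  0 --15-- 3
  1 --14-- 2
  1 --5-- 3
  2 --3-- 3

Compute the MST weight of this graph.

Applying Kruskal's algorithm (sort edges by weight, add if no cycle):
  Add (2,3) w=3
  Add (0,1) w=4
  Add (1,3) w=5
  Skip (0,2) w=13 (creates cycle)
  Skip (1,2) w=14 (creates cycle)
  Skip (0,3) w=15 (creates cycle)
MST weight = 12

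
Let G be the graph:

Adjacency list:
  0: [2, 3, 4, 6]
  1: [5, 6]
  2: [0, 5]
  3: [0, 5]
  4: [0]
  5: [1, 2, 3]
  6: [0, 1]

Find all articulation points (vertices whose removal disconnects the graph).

An articulation point is a vertex whose removal disconnects the graph.
Articulation points: [0]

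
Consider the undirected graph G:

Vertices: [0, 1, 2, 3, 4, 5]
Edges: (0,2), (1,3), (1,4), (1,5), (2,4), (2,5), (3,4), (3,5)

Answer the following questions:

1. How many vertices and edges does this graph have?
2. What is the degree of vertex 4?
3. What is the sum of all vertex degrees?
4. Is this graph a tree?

Count: 6 vertices, 8 edges.
Vertex 4 has neighbors [1, 2, 3], degree = 3.
Handshaking lemma: 2 * 8 = 16.
A tree on 6 vertices has 5 edges. This graph has 8 edges (3 extra). Not a tree.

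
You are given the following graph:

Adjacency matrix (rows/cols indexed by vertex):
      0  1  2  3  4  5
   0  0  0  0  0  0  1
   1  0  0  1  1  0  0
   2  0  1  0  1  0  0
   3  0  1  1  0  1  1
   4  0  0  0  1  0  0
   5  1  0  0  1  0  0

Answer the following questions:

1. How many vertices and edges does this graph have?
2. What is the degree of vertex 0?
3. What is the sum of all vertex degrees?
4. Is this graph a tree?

Count: 6 vertices, 6 edges.
Vertex 0 has neighbors [5], degree = 1.
Handshaking lemma: 2 * 6 = 12.
A tree on 6 vertices has 5 edges. This graph has 6 edges (1 extra). Not a tree.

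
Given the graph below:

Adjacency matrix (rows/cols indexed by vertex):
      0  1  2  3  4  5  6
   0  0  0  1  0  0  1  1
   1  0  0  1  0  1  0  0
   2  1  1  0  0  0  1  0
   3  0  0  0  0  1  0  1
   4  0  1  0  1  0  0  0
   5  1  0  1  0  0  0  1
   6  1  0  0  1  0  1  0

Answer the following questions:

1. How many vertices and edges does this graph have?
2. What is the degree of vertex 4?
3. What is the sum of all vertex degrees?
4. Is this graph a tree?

Count: 7 vertices, 9 edges.
Vertex 4 has neighbors [1, 3], degree = 2.
Handshaking lemma: 2 * 9 = 18.
A tree on 7 vertices has 6 edges. This graph has 9 edges (3 extra). Not a tree.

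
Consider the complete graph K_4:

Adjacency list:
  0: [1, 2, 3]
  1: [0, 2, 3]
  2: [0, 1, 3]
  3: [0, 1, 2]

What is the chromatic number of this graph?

In K_4, every vertex is adjacent to every other vertex.
Each vertex needs a unique color.
Chromatic number = 4.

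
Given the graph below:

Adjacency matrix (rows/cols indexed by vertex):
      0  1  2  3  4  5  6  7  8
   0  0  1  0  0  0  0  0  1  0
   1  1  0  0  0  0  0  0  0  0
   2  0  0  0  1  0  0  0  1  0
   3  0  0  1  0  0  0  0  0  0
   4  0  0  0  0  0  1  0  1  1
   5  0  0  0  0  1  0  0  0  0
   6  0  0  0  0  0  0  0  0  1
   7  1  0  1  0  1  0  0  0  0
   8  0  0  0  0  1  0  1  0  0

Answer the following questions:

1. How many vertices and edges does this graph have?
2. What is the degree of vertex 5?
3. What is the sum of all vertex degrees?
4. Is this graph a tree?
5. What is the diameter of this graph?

Count: 9 vertices, 8 edges.
Vertex 5 has neighbors [4], degree = 1.
Handshaking lemma: 2 * 8 = 16.
A graph is a tree iff it is connected and has exactly n-1 edges. This graph is connected (all 9 vertices in one component) and has 9-1 = 8 edges. It is a tree.
Diameter (longest shortest path) = 5.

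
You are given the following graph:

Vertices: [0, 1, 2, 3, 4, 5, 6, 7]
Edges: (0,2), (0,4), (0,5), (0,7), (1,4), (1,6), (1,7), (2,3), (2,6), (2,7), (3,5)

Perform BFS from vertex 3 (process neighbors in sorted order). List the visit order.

BFS from vertex 3 (neighbors processed in ascending order):
Visit order: 3, 2, 5, 0, 6, 7, 4, 1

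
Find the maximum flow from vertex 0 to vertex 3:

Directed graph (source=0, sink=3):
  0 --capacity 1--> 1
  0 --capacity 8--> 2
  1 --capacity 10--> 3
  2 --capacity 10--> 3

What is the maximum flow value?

Computing max flow:
  Flow on (0->1): 1/1
  Flow on (0->2): 8/8
  Flow on (1->3): 1/10
  Flow on (2->3): 8/10
Maximum flow = 9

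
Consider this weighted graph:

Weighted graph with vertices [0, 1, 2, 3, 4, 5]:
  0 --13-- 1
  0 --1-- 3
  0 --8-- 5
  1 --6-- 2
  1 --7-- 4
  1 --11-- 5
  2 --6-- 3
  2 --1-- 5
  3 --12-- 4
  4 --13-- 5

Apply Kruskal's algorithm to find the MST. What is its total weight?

Applying Kruskal's algorithm (sort edges by weight, add if no cycle):
  Add (0,3) w=1
  Add (2,5) w=1
  Add (1,2) w=6
  Add (2,3) w=6
  Add (1,4) w=7
  Skip (0,5) w=8 (creates cycle)
  Skip (1,5) w=11 (creates cycle)
  Skip (3,4) w=12 (creates cycle)
  Skip (0,1) w=13 (creates cycle)
  Skip (4,5) w=13 (creates cycle)
MST weight = 21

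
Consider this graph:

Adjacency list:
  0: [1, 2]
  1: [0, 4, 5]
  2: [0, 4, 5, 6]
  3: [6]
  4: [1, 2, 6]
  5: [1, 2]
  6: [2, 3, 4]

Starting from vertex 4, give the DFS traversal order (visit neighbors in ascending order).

DFS from vertex 4 (neighbors processed in ascending order):
Visit order: 4, 1, 0, 2, 5, 6, 3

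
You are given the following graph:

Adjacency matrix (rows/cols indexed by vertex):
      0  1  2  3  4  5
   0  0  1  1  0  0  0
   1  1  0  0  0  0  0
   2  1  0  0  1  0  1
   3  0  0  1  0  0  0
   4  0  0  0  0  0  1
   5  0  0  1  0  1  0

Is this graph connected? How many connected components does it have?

Checking connectivity: the graph has 1 connected component(s).
All vertices are reachable from each other. The graph IS connected.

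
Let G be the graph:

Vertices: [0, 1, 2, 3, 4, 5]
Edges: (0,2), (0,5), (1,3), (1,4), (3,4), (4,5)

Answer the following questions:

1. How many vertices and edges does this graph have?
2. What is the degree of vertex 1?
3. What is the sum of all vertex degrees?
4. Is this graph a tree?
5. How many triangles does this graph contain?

Count: 6 vertices, 6 edges.
Vertex 1 has neighbors [3, 4], degree = 2.
Handshaking lemma: 2 * 6 = 12.
A tree on 6 vertices has 5 edges. This graph has 6 edges (1 extra). Not a tree.
Number of triangles = 1.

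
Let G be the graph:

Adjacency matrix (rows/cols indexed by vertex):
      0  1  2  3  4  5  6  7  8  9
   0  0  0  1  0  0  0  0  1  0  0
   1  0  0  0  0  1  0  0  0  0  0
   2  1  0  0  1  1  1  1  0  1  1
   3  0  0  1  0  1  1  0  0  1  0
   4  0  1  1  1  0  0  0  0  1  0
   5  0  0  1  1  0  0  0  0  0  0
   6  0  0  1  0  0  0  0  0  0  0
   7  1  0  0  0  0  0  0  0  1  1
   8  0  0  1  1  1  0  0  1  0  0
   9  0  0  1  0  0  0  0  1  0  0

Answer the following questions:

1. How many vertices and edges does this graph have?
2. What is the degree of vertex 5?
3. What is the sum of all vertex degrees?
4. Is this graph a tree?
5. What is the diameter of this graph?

Count: 10 vertices, 15 edges.
Vertex 5 has neighbors [2, 3], degree = 2.
Handshaking lemma: 2 * 15 = 30.
A tree on 10 vertices has 9 edges. This graph has 15 edges (6 extra). Not a tree.
Diameter (longest shortest path) = 3.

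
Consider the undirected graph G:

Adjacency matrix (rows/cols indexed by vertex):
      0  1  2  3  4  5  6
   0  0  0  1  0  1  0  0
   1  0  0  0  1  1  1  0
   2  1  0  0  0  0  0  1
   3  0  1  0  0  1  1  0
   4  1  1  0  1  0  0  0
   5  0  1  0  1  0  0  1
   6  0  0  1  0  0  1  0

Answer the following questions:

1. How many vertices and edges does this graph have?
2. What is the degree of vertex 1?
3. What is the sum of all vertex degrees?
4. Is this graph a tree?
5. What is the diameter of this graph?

Count: 7 vertices, 9 edges.
Vertex 1 has neighbors [3, 4, 5], degree = 3.
Handshaking lemma: 2 * 9 = 18.
A tree on 7 vertices has 6 edges. This graph has 9 edges (3 extra). Not a tree.
Diameter (longest shortest path) = 3.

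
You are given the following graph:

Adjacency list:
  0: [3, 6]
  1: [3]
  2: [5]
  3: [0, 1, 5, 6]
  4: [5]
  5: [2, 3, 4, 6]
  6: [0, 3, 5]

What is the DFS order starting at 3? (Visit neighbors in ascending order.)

DFS from vertex 3 (neighbors processed in ascending order):
Visit order: 3, 0, 6, 5, 2, 4, 1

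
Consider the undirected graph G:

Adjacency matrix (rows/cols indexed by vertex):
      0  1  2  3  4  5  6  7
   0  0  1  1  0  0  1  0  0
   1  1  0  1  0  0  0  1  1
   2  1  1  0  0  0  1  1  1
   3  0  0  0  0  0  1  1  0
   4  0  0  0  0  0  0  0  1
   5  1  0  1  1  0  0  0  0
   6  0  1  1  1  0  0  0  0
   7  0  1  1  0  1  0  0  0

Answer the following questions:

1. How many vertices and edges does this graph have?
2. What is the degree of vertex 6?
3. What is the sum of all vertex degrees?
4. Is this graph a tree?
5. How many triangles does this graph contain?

Count: 8 vertices, 12 edges.
Vertex 6 has neighbors [1, 2, 3], degree = 3.
Handshaking lemma: 2 * 12 = 24.
A tree on 8 vertices has 7 edges. This graph has 12 edges (5 extra). Not a tree.
Number of triangles = 4.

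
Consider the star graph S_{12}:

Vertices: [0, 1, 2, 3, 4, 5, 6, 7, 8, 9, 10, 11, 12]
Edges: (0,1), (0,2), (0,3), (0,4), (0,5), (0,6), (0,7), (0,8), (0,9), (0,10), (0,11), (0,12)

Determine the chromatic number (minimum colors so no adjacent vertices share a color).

S_{12} has one hub adjacent to 12 leaves; leaves are pairwise non-adjacent.
Color the hub 0 and every leaf 1.
Chromatic number = 2.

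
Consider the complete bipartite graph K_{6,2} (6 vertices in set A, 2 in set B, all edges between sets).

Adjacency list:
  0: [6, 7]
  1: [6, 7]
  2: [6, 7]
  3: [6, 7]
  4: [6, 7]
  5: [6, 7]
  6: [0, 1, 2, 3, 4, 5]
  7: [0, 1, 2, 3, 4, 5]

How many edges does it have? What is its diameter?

K_{6,2} has 6 * 2 = 12 edges.
Any vertex reaches any opposite-side vertex in 1 step; same-side vertices reach in 2 steps via any opposite-side vertex.
Diameter = 2.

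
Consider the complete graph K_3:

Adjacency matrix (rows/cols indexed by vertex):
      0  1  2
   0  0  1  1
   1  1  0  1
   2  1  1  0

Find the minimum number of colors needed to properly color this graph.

In K_3, every vertex is adjacent to every other vertex.
Each vertex needs a unique color.
Chromatic number = 3.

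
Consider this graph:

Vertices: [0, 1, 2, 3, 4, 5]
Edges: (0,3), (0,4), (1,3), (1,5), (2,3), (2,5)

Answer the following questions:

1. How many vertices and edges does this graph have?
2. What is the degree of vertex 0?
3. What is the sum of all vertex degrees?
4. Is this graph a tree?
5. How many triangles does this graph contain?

Count: 6 vertices, 6 edges.
Vertex 0 has neighbors [3, 4], degree = 2.
Handshaking lemma: 2 * 6 = 12.
A tree on 6 vertices has 5 edges. This graph has 6 edges (1 extra). Not a tree.
Number of triangles = 0.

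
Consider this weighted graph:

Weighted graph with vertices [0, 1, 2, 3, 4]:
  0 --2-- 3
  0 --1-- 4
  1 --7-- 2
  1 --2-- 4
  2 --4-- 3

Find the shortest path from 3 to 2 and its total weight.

Using Dijkstra's algorithm from vertex 3:
Shortest path: 3 -> 2
Total weight: 4 = 4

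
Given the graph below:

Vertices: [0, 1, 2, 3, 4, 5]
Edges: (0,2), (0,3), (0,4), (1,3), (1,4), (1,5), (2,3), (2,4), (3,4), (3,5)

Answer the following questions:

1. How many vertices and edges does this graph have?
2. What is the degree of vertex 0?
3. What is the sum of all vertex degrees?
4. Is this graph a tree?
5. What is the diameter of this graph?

Count: 6 vertices, 10 edges.
Vertex 0 has neighbors [2, 3, 4], degree = 3.
Handshaking lemma: 2 * 10 = 20.
A tree on 6 vertices has 5 edges. This graph has 10 edges (5 extra). Not a tree.
Diameter (longest shortest path) = 2.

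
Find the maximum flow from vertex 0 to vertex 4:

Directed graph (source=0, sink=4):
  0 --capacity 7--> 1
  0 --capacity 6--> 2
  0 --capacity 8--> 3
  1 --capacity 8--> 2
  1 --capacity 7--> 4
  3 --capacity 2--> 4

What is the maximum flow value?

Computing max flow:
  Flow on (0->1): 7/7
  Flow on (0->3): 2/8
  Flow on (1->4): 7/7
  Flow on (3->4): 2/2
Maximum flow = 9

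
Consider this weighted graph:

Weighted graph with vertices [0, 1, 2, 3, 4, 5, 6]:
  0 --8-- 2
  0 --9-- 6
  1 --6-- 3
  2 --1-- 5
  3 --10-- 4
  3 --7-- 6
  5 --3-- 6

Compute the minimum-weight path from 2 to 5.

Using Dijkstra's algorithm from vertex 2:
Shortest path: 2 -> 5
Total weight: 1 = 1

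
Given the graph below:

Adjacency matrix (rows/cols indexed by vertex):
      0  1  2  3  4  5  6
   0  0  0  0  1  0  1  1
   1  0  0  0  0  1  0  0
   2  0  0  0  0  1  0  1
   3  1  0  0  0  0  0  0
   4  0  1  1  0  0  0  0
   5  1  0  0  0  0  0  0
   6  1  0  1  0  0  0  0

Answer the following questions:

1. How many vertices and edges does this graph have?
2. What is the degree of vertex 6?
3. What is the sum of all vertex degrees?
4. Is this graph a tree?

Count: 7 vertices, 6 edges.
Vertex 6 has neighbors [0, 2], degree = 2.
Handshaking lemma: 2 * 6 = 12.
A graph is a tree iff it is connected and has exactly n-1 edges. This graph is connected (all 7 vertices in one component) and has 7-1 = 6 edges. It is a tree.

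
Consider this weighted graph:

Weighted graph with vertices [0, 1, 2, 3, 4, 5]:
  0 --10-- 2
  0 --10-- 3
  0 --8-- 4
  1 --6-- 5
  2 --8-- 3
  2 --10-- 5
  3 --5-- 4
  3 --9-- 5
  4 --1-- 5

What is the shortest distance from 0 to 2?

Using Dijkstra's algorithm from vertex 0:
Shortest path: 0 -> 2
Total weight: 10 = 10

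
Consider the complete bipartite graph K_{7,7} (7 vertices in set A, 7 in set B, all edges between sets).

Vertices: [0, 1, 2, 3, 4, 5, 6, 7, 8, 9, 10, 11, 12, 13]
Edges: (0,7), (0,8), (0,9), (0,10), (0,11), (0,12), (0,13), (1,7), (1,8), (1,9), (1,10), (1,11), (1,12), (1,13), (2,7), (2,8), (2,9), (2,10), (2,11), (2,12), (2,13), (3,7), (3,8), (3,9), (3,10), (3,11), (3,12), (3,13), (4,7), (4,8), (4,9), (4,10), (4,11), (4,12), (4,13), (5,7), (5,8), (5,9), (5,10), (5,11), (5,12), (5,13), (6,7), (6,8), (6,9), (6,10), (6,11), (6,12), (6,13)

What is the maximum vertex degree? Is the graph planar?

Set-A vertices have degree 7; set-B vertices have degree 7. Maximum degree = max(7,7) = 7.
K_{7,7} contains K_{3,3} as a subgraph (since both sides have >= 3 vertices); by Kuratowski's theorem it is not planar.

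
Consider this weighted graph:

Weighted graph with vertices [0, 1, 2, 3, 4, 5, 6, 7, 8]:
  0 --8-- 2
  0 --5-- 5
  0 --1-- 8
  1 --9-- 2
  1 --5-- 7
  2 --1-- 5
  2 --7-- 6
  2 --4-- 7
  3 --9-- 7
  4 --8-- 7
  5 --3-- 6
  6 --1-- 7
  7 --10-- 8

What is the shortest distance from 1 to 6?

Using Dijkstra's algorithm from vertex 1:
Shortest path: 1 -> 7 -> 6
Total weight: 5 + 1 = 6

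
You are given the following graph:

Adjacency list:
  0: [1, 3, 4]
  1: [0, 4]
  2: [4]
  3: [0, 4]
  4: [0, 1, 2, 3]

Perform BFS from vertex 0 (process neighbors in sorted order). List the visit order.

BFS from vertex 0 (neighbors processed in ascending order):
Visit order: 0, 1, 3, 4, 2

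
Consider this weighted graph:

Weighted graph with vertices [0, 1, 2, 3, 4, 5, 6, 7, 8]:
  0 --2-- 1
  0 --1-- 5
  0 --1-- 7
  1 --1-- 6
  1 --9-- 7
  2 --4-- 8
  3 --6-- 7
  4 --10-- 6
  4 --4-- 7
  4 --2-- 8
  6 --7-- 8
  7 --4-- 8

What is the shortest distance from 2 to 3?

Using Dijkstra's algorithm from vertex 2:
Shortest path: 2 -> 8 -> 7 -> 3
Total weight: 4 + 4 + 6 = 14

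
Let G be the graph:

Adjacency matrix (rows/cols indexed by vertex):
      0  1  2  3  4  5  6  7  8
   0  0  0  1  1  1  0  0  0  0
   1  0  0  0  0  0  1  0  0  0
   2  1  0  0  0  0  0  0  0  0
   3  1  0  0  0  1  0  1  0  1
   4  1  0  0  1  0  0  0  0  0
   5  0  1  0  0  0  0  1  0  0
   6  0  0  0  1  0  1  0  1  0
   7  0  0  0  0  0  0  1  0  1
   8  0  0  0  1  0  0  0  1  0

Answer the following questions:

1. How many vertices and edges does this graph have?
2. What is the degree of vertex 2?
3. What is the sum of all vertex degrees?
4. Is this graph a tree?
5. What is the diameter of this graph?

Count: 9 vertices, 10 edges.
Vertex 2 has neighbors [0], degree = 1.
Handshaking lemma: 2 * 10 = 20.
A tree on 9 vertices has 8 edges. This graph has 10 edges (2 extra). Not a tree.
Diameter (longest shortest path) = 5.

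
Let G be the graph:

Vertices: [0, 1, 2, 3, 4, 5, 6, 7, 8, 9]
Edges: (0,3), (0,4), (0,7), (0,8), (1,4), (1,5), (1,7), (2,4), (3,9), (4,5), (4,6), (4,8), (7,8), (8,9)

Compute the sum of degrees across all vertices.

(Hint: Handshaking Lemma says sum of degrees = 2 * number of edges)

Count edges: 14 edges.
By Handshaking Lemma: sum of degrees = 2 * 14 = 28.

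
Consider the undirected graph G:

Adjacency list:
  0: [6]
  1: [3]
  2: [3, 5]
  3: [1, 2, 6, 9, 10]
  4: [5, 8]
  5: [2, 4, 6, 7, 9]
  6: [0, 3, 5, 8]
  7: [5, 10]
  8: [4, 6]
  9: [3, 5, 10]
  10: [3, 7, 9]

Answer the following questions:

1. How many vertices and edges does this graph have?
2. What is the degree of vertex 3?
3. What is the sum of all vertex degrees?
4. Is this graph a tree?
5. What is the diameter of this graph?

Count: 11 vertices, 15 edges.
Vertex 3 has neighbors [1, 2, 6, 9, 10], degree = 5.
Handshaking lemma: 2 * 15 = 30.
A tree on 11 vertices has 10 edges. This graph has 15 edges (5 extra). Not a tree.
Diameter (longest shortest path) = 4.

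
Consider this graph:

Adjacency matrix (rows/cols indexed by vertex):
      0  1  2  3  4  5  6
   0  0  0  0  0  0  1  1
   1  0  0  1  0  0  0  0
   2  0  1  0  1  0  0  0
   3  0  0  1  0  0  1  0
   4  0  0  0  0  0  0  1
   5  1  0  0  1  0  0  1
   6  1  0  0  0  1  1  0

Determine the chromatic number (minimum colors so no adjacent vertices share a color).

The graph has a maximum clique of size 3 (lower bound on chromatic number).
A valid 3-coloring: {0: 2, 1: 1, 2: 0, 3: 1, 4: 0, 5: 0, 6: 1}.
Chromatic number = 3.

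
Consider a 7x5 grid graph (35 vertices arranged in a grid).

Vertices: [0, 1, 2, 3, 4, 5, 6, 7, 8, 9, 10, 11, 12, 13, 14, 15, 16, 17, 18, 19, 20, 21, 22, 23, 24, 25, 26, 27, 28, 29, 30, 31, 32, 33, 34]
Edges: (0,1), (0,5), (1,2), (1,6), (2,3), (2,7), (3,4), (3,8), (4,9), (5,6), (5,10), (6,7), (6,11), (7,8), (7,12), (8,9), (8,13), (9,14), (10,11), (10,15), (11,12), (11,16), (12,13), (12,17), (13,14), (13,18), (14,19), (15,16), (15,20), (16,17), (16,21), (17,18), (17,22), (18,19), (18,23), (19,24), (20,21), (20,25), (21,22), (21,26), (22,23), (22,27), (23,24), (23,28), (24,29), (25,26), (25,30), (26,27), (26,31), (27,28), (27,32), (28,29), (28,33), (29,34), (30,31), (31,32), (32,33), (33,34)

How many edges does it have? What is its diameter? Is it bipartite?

A 7x5 grid has 30 vertical edges and 28 horizontal edges.
Total edges = 30 + 28 = 58.
Diameter = (7-1) + (5-1) = 10 (corner to opposite corner).
Grid graphs are bipartite (checkerboard coloring).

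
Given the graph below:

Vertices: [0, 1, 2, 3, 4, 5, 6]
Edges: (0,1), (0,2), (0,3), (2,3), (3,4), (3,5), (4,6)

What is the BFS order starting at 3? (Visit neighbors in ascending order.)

BFS from vertex 3 (neighbors processed in ascending order):
Visit order: 3, 0, 2, 4, 5, 1, 6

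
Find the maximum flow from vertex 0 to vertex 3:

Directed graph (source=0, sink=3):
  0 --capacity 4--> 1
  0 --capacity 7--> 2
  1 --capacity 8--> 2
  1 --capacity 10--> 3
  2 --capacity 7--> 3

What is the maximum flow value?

Computing max flow:
  Flow on (0->1): 4/4
  Flow on (0->2): 7/7
  Flow on (1->3): 4/10
  Flow on (2->3): 7/7
Maximum flow = 11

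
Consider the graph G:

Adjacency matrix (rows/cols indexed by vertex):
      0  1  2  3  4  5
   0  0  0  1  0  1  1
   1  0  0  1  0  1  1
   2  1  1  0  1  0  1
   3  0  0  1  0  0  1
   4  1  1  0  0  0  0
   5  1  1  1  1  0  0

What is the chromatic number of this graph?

The graph has a maximum clique of size 3 (lower bound on chromatic number).
A valid 3-coloring: {0: 2, 1: 2, 2: 0, 3: 2, 4: 0, 5: 1}.
Chromatic number = 3.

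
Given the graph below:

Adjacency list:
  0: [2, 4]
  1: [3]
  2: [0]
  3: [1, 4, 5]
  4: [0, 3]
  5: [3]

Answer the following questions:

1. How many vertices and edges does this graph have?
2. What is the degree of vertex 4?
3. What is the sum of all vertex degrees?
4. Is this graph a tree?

Count: 6 vertices, 5 edges.
Vertex 4 has neighbors [0, 3], degree = 2.
Handshaking lemma: 2 * 5 = 10.
A graph is a tree iff it is connected and has exactly n-1 edges. This graph is connected (all 6 vertices in one component) and has 6-1 = 5 edges. It is a tree.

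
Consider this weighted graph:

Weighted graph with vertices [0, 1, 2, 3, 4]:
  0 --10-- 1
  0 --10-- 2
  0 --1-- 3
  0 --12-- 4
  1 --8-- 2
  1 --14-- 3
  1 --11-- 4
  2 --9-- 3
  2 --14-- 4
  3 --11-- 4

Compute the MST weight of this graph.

Applying Kruskal's algorithm (sort edges by weight, add if no cycle):
  Add (0,3) w=1
  Add (1,2) w=8
  Add (2,3) w=9
  Skip (0,1) w=10 (creates cycle)
  Skip (0,2) w=10 (creates cycle)
  Add (1,4) w=11
  Skip (3,4) w=11 (creates cycle)
  Skip (0,4) w=12 (creates cycle)
  Skip (1,3) w=14 (creates cycle)
  Skip (2,4) w=14 (creates cycle)
MST weight = 29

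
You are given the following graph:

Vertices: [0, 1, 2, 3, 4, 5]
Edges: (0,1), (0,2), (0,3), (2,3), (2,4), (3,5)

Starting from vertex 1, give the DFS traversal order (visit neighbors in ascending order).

DFS from vertex 1 (neighbors processed in ascending order):
Visit order: 1, 0, 2, 3, 5, 4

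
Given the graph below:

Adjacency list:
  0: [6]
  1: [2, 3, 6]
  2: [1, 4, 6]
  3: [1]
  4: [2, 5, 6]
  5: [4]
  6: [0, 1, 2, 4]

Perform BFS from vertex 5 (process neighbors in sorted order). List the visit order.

BFS from vertex 5 (neighbors processed in ascending order):
Visit order: 5, 4, 2, 6, 1, 0, 3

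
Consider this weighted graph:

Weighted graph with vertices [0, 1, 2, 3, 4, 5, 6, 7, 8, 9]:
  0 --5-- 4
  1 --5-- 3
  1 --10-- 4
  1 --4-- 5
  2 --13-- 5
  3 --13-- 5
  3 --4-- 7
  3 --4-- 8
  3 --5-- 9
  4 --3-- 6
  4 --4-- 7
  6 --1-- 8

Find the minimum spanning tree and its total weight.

Applying Kruskal's algorithm (sort edges by weight, add if no cycle):
  Add (6,8) w=1
  Add (4,6) w=3
  Add (1,5) w=4
  Add (3,8) w=4
  Add (3,7) w=4
  Skip (4,7) w=4 (creates cycle)
  Add (0,4) w=5
  Add (1,3) w=5
  Add (3,9) w=5
  Skip (1,4) w=10 (creates cycle)
  Add (2,5) w=13
  Skip (3,5) w=13 (creates cycle)
MST weight = 44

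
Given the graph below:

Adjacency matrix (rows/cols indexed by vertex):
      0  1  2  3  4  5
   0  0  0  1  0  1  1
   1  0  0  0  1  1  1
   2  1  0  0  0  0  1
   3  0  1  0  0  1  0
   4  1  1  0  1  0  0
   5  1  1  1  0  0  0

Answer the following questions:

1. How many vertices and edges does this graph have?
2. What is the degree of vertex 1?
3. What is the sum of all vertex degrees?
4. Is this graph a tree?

Count: 6 vertices, 8 edges.
Vertex 1 has neighbors [3, 4, 5], degree = 3.
Handshaking lemma: 2 * 8 = 16.
A tree on 6 vertices has 5 edges. This graph has 8 edges (3 extra). Not a tree.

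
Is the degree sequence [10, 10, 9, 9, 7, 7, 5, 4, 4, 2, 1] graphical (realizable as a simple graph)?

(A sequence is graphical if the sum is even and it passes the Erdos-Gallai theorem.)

Sum of degrees = 68. Sum is even but fails Erdos-Gallai. The sequence is NOT graphical.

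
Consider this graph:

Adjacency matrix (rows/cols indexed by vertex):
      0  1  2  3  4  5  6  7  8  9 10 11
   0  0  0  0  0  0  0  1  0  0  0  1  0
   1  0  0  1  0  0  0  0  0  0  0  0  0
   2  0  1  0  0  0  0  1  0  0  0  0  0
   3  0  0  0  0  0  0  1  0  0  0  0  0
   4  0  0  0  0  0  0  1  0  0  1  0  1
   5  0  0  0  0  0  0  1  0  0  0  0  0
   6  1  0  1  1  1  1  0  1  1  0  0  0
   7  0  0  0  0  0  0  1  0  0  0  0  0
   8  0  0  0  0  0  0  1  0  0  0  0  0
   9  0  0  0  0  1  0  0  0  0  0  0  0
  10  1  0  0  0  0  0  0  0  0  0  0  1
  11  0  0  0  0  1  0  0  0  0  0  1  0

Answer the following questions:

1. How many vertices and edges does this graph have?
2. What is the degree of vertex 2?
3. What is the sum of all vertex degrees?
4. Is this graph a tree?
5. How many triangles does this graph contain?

Count: 12 vertices, 12 edges.
Vertex 2 has neighbors [1, 6], degree = 2.
Handshaking lemma: 2 * 12 = 24.
A tree on 12 vertices has 11 edges. This graph has 12 edges (1 extra). Not a tree.
Number of triangles = 0.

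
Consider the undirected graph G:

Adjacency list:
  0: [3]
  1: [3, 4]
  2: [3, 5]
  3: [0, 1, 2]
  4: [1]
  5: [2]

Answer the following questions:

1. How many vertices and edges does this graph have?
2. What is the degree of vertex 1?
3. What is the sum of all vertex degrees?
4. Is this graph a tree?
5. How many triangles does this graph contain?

Count: 6 vertices, 5 edges.
Vertex 1 has neighbors [3, 4], degree = 2.
Handshaking lemma: 2 * 5 = 10.
A graph is a tree iff it is connected and has exactly n-1 edges. This graph is connected (all 6 vertices in one component) and has 6-1 = 5 edges. It is a tree.
Number of triangles = 0.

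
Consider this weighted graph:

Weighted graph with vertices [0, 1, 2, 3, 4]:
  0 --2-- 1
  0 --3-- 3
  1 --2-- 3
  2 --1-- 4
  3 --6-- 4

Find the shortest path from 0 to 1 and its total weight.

Using Dijkstra's algorithm from vertex 0:
Shortest path: 0 -> 1
Total weight: 2 = 2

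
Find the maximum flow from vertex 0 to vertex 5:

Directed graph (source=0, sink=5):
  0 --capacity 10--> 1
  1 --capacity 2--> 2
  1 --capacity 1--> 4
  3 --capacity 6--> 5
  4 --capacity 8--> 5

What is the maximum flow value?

Computing max flow:
  Flow on (0->1): 1/10
  Flow on (1->4): 1/1
  Flow on (4->5): 1/8
Maximum flow = 1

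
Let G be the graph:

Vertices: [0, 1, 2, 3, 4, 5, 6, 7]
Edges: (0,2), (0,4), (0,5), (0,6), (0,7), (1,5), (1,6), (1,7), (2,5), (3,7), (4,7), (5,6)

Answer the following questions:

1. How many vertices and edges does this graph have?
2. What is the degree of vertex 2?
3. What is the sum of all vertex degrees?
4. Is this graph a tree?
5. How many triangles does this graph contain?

Count: 8 vertices, 12 edges.
Vertex 2 has neighbors [0, 5], degree = 2.
Handshaking lemma: 2 * 12 = 24.
A tree on 8 vertices has 7 edges. This graph has 12 edges (5 extra). Not a tree.
Number of triangles = 4.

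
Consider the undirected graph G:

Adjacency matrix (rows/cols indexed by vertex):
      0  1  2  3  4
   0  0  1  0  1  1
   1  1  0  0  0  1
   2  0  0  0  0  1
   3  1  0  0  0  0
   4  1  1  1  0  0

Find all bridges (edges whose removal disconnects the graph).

A bridge is an edge whose removal increases the number of connected components.
Bridges found: (0,3), (2,4)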